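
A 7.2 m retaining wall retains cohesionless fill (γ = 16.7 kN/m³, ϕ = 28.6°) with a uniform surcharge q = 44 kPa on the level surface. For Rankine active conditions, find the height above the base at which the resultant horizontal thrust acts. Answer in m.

K_a = 0.3525.
Triangular part P₁ = ½K_aγH² = 152.6 at H/3 = 2.400 m; rectangular part P₂ = K_a q H = 111.7 at H/2 = 3.600 m.
ȳ = (P₁·2.400 + P₂·3.600)/(P₁+P₂) = 2.907 m.

2.91 m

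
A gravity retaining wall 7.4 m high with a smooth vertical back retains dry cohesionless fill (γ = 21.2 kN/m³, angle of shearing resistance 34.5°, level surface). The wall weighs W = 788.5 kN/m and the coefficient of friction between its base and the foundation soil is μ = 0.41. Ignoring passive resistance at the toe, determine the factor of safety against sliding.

K_a = tan²(45° − 34.5°/2) = 0.2768.
P_a = ½K_aγH² = 0.5×0.2768×21.2×7.4² = 160.7 kN/m, acting at H/3 = 2.467 m above the base.
FS_sliding = μW / P_a = 0.41×788.5 / 160.7 = 2.012.

2.01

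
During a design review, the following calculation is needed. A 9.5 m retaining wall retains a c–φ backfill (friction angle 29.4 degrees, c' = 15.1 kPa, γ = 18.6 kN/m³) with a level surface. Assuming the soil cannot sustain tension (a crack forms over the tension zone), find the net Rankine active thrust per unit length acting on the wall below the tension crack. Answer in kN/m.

143 kN/m

K_a = 0.3415; √K_a = 0.5844.
Tension-crack depth z_c = 2c/(γ√K_a) = 2×15.1/(18.6×0.5844) = 2.779 m.
σ_a at base = K_a γ H − 2c√K_a = 0.3415×18.6×9.5 − 2×15.1×0.5844 = 42.69 kPa.
P_a = ½ × 42.69 × (H − z_c) = 0.5×42.69×6.721 = 143.5 kN/m.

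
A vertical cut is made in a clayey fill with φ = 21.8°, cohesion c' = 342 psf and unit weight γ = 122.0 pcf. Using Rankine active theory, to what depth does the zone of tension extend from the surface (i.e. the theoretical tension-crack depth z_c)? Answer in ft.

8.28 ft

K_a = tan²(45° − 21.8°/2) = 0.4584; √K_a = 0.6771.
The active pressure is zero where K_a γ z = 2c√K_a, so z_c = 2c/(γ√K_a) = 2×342/(122.0×0.6771) = 8.281 ft.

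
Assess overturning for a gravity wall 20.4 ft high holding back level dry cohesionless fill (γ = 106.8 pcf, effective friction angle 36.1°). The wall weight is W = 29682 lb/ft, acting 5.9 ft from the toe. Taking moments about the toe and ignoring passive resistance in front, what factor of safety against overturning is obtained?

K_a = tan²(45° − 36.1°/2) = 0.2585.
P_a = ½K_aγH² = 0.5×0.2585×106.8×20.4² = 5745 lb/ft, acting at H/3 = 6.800 ft above the base.
Overturning moment M_o = P_a × H/3 = 5745 × 6.800 = 39060.
Resisting moment M_r = W × 5.9 = 29682 × 5.9 = 175100.
FS_overturning = M_r/M_o = 175100/39060 = 4.483.

4.48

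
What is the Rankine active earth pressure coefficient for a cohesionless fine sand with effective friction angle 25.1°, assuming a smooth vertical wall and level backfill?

K_a = tan²(45° − φ/2) = tan²(32.45°) = 0.4043.

0.404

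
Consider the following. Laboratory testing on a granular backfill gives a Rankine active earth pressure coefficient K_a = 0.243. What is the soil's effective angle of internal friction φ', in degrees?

K_a = tan²(45° − φ/2) ⇒ 45° − φ/2 = arctan(√0.243) = 26.24°.
φ = 2(45° − 26.24°) = 37.52°.

37.5°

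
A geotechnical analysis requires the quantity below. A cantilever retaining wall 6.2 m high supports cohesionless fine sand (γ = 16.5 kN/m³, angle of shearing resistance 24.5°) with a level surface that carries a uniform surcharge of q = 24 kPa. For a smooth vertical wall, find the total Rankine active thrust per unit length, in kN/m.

K_a = tan²(45° − φ/2) = 0.4137.
Soil triangle: ½ K_a γ H² = 0.5×0.4137×16.5×6.2² = 131.2 kN/m.
Surcharge rectangle: K_a q H = 0.4137×24×6.2 = 61.56 kN/m.
Total = 131.2 + 61.56 = 192.8 kN/m.

193 kN/m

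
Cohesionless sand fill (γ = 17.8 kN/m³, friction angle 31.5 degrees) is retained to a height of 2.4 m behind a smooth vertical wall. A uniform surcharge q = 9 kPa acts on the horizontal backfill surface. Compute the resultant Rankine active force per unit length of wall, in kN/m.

K_a = tan²(45° − φ/2) = 0.3136.
Soil triangle: ½ K_a γ H² = 0.5×0.3136×17.8×2.4² = 16.08 kN/m.
Surcharge rectangle: K_a q H = 0.3136×9×2.4 = 6.774 kN/m.
Total = 16.08 + 6.774 = 22.85 kN/m.

22.9 kN/m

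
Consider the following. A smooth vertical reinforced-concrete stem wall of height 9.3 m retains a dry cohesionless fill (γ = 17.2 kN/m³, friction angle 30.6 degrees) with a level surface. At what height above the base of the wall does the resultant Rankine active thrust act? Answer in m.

K_a = 0.3253.
The pressure distribution is triangular, so the resultant acts at H/3 above the base = 9.3/3 = 3.100 m.

3.10 m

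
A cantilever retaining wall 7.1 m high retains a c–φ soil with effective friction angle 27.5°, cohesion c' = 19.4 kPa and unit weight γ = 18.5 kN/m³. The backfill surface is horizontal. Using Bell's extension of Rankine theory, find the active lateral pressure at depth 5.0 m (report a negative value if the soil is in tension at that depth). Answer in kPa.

10.5 kPa

K_a = (1 − sin φ)/(1 + sin φ) = 0.3682.
σ_a = K_a γ z − 2c√K_a = 0.3682×18.5×5.0 − 2×19.4×0.6068 = 10.52 kPa.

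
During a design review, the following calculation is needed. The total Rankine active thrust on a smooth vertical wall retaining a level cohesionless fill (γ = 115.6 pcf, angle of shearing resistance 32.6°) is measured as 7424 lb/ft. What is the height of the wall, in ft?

20.7 ft

K_a = 0.2997. P_a = ½ K_a γ H² ⇒ H = √(2P_a/(K_a γ)).
H = √(2×7424/(0.2997×115.6)) = 20.70 ft.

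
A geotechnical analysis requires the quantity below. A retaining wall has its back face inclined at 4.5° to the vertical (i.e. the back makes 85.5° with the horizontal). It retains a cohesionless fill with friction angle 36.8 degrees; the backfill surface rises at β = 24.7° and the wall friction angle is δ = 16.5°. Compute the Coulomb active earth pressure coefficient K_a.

0.372

K_a = sin²(α+φ) / [sin²α · sin(α−δ) · (1 + √{sin(φ+δ)sin(φ−β) / (sin(α−δ)sin(α+β))})²].
With α = 85.5°, φ = 36.8°, δ = 16.5°, β = 24.7°: K_a = 0.3724.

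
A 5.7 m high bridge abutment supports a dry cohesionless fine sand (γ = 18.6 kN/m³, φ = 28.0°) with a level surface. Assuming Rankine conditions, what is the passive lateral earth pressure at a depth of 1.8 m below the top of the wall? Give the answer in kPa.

92.7 kPa

K_p = (1 + sin φ)/(1 − sin φ) = 2.770.
σ_h = K_p γ z = 2.770 × 18.6 × 1.8 = 92.73 kPa.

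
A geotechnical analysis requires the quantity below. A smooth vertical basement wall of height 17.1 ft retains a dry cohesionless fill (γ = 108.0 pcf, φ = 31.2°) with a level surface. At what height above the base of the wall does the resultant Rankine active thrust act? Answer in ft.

K_a = 0.3175.
The pressure distribution is triangular, so the resultant acts at H/3 above the base = 17.1/3 = 5.700 ft.

5.70 ft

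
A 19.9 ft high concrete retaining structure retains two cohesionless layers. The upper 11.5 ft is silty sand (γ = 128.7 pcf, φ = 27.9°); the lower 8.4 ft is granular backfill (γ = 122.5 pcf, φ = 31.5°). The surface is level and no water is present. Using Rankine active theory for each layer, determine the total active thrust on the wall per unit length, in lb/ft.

8340 lb/ft

K_a1 = tan²(45°−27.9°/2) = 0.3625; K_a2 = tan²(45°−31.5°/2) = 0.3136.
Layer 1: σ at base = K_a1 γ₁ h₁ = 536.5 psf; P₁ = ½×536.5×11.5 = 3085.
Layer 2: σ_v at top = γ₁h₁ = 1480; σ_h top = K_a2×1480 = 464.2; σ_h base = K_a2×(1480+122.5×8.4) = 786.9.
P₂ = ½(464.2+786.9)×8.4 = 5255. Total P_a = 3085+5255 = 8339 lb/ft.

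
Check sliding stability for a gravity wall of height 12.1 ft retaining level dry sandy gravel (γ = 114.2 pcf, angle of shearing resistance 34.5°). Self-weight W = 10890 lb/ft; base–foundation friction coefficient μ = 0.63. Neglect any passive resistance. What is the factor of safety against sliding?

K_a = tan²(45° − 34.5°/2) = 0.2768.
P_a = ½K_aγH² = 0.5×0.2768×114.2×12.1² = 2314 lb/ft, acting at H/3 = 4.033 ft above the base.
FS_sliding = μW / P_a = 0.63×10890 / 2314 = 2.965.

2.96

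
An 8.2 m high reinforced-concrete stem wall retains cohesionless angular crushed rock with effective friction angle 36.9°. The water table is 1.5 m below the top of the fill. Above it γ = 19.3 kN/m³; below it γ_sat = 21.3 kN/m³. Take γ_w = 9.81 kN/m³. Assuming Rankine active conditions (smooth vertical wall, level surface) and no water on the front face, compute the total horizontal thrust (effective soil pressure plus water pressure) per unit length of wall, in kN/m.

338 kN/m

K_a = tan²(45° − φ/2) = 0.2497.
γ' = 21.3 − 9.81 = 11.49 kN/m³. Depth below WT = 6.7 m.
σ'_h at WT = K_a γ d_w = 7.228 kPa; at base = 7.228 + K_a γ' × 6.7 = 26.45 kPa.
P₁ (0–1.5 m) = ½×7.228×1.5 = 5.421. P₂ (1.5–8.2 m) = ½(7.228+26.45)×6.7 = 112.8.
P_w = ½ γ_w h₂² = 0.5×9.81×6.7² = 220.2. Total = 5.421+112.8+220.2 = 338.4 kN/m.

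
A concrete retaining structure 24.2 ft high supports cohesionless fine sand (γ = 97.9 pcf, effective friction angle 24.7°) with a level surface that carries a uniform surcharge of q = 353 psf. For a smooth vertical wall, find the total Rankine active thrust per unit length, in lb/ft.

K_a = tan²(45° − φ/2) = 0.4106.
Soil triangle: ½ K_a γ H² = 0.5×0.4106×97.9×24.2² = 11770 lb/ft.
Surcharge rectangle: K_a q H = 0.4106×353×24.2 = 3507 lb/ft.
Total = 11770 + 3507 = 15280 lb/ft.

15300 lb/ft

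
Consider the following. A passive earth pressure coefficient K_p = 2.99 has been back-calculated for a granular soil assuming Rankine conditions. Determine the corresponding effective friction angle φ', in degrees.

K_p = (1+sin φ)/(1−sin φ) ⇒ sin φ = (K_p − 1)/(K_p + 1) = 0.4987.
φ = arcsin(0.4987) = 29.92°.

29.9°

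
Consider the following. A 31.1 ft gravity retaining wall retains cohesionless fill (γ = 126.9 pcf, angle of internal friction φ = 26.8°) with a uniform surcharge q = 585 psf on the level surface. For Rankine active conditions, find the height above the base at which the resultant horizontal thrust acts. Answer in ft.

K_a = 0.3785.
Triangular part P₁ = ½K_aγH² = 23230 at H/3 = 10.37 ft; rectangular part P₂ = K_a q H = 6886 at H/2 = 15.55 ft.
ȳ = (P₁·10.37 + P₂·15.55)/(P₁+P₂) = 11.55 ft.

11.6 ft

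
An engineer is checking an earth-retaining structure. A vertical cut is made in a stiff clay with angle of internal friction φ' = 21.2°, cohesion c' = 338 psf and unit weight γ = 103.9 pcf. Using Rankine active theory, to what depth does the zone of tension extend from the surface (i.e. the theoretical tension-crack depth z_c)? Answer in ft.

K_a = tan²(45° − 21.2°/2) = 0.4688; √K_a = 0.6847.
The active pressure is zero where K_a γ z = 2c√K_a, so z_c = 2c/(γ√K_a) = 2×338/(103.9×0.6847) = 9.502 ft.

9.50 ft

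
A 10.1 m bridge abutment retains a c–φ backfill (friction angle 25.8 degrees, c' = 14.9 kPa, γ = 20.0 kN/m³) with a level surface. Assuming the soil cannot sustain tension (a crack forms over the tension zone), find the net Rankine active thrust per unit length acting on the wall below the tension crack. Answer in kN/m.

K_a = 0.3935; √K_a = 0.6273.
Tension-crack depth z_c = 2c/(γ√K_a) = 2×14.9/(20.0×0.6273) = 2.375 m.
σ_a at base = K_a γ H − 2c√K_a = 0.3935×20.0×10.1 − 2×14.9×0.6273 = 60.79 kPa.
P_a = ½ × 60.79 × (H − z_c) = 0.5×60.79×7.725 = 234.8 kN/m.

235 kN/m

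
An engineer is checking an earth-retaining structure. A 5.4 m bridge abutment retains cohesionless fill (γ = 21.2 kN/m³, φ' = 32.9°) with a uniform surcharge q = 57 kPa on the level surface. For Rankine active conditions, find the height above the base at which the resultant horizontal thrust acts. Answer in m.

2.25 m

K_a = 0.2960.
Triangular part P₁ = ½K_aγH² = 91.50 at H/3 = 1.800 m; rectangular part P₂ = K_a q H = 91.12 at H/2 = 2.700 m.
ȳ = (P₁·1.800 + P₂·2.700)/(P₁+P₂) = 2.249 m.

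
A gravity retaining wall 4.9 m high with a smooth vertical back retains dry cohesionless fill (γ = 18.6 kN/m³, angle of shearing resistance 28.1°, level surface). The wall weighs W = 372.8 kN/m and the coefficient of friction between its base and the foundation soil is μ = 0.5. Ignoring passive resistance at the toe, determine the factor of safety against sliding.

2.32

K_a = tan²(45° − 28.1°/2) = 0.3596.
P_a = ½K_aγH² = 0.5×0.3596×18.6×4.9² = 80.30 kN/m, acting at H/3 = 1.633 m above the base.
FS_sliding = μW / P_a = 0.5×372.8 / 80.30 = 2.321.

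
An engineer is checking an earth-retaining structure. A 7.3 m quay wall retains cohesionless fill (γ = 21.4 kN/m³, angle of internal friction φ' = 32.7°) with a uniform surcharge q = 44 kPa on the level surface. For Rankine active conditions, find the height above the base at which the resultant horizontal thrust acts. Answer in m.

2.87 m

K_a = 0.2985.
Triangular part P₁ = ½K_aγH² = 170.2 at H/3 = 2.433 m; rectangular part P₂ = K_a q H = 95.88 at H/2 = 3.650 m.
ȳ = (P₁·2.433 + P₂·3.650)/(P₁+P₂) = 2.872 m.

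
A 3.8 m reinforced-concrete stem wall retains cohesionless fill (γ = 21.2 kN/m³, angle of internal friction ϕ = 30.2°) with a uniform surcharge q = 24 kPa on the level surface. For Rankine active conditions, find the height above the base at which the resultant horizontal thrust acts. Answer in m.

K_a = 0.3307.
Triangular part P₁ = ½K_aγH² = 50.61 at H/3 = 1.267 m; rectangular part P₂ = K_a q H = 30.16 at H/2 = 1.900 m.
ȳ = (P₁·1.267 + P₂·1.900)/(P₁+P₂) = 1.503 m.

1.50 m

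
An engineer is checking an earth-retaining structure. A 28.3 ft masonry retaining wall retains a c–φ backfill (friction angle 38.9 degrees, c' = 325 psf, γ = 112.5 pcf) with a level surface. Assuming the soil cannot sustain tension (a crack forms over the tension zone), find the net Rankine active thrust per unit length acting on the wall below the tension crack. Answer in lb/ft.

3380 lb/ft

K_a = 0.2285; √K_a = 0.4780.
Tension-crack depth z_c = 2c/(γ√K_a) = 2×325/(112.5×0.4780) = 12.09 ft.
σ_a at base = K_a γ H − 2c√K_a = 0.2285×112.5×28.3 − 2×325×0.4780 = 416.8 psf.
P_a = ½ × 416.8 × (H − z_c) = 0.5×416.8×16.21 = 3379 lb/ft.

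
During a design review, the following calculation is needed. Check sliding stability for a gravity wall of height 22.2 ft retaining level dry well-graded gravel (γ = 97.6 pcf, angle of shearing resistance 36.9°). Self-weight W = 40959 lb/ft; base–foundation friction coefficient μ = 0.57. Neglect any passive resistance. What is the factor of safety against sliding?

K_a = tan²(45° − 36.9°/2) = 0.2497.
P_a = ½K_aγH² = 0.5×0.2497×97.6×22.2² = 6005 lb/ft, acting at H/3 = 7.400 ft above the base.
FS_sliding = μW / P_a = 0.57×40959 / 6005 = 3.888.

3.89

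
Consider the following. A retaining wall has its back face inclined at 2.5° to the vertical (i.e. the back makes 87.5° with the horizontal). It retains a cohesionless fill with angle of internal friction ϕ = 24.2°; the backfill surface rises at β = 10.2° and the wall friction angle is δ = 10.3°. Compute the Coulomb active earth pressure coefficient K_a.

K_a = sin²(α+φ) / [sin²α · sin(α−δ) · (1 + √{sin(φ+δ)sin(φ−β) / (sin(α−δ)sin(α+β))})²].
With α = 87.5°, φ = 24.2°, δ = 10.3°, β = 10.2°: K_a = 0.4681.

0.468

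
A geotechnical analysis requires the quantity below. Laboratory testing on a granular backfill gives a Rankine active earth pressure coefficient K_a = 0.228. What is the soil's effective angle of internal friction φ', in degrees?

K_a = tan²(45° − φ/2) ⇒ 45° − φ/2 = arctan(√0.228) = 25.52°.
φ = 2(45° − 25.52°) = 38.95°.

39.0°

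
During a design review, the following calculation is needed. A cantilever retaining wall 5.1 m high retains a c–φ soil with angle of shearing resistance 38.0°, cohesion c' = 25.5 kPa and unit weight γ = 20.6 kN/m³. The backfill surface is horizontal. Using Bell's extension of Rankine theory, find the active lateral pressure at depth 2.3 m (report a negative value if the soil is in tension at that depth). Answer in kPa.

-13.6 kPa

K_a = (1 − sin φ)/(1 + sin φ) = 0.2379.
σ_a = K_a γ z − 2c√K_a = 0.2379×20.6×2.3 − 2×25.5×0.4877 = -13.60 kPa.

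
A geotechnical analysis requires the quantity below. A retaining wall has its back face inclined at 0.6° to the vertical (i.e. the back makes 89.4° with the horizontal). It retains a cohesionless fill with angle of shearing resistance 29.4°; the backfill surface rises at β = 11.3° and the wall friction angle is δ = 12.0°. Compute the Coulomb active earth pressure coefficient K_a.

K_a = sin²(α+φ) / [sin²α · sin(α−δ) · (1 + √{sin(φ+δ)sin(φ−β) / (sin(α−δ)sin(α+β))})²].
With α = 89.4°, φ = 29.4°, δ = 12.0°, β = 11.3°: K_a = 0.3677.

0.368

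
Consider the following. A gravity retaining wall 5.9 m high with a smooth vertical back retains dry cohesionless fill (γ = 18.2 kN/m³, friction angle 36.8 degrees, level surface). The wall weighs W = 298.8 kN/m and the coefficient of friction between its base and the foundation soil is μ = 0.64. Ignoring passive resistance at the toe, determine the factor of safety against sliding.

K_a = tan²(45° − 36.8°/2) = 0.2508.
P_a = ½K_aγH² = 0.5×0.2508×18.2×5.9² = 79.43 kN/m, acting at H/3 = 1.967 m above the base.
FS_sliding = μW / P_a = 0.64×298.8 / 79.43 = 2.407.

2.41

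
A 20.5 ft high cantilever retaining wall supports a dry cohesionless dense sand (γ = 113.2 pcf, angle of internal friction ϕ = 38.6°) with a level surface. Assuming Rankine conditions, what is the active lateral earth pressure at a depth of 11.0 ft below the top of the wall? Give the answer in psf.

288 psf

K_a = (1 − sin φ)/(1 + sin φ) = 0.2316.
σ_h = K_a γ z = 0.2316 × 113.2 × 11.0 = 288.4 psf.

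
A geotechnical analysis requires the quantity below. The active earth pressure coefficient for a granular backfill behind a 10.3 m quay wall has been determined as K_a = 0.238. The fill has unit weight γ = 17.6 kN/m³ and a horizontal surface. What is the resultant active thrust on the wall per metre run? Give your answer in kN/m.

222 kN/m

P = ½ K_a γ H² = 0.5 × 0.238 × 17.6 × 10.3² = 222.2 kN/m.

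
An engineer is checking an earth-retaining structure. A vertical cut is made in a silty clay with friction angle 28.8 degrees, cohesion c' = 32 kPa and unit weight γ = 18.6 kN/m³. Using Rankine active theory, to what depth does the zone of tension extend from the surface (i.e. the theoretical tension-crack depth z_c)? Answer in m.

K_a = tan²(45° − 28.8°/2) = 0.3498; √K_a = 0.5914.
The active pressure is zero where K_a γ z = 2c√K_a, so z_c = 2c/(γ√K_a) = 2×32/(18.6×0.5914) = 5.818 m.

5.82 m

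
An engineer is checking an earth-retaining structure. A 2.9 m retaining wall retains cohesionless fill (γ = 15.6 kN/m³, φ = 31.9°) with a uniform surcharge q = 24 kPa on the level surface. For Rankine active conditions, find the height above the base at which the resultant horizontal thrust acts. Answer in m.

1.22 m

K_a = 0.3085.
Triangular part P₁ = ½K_aγH² = 20.24 at H/3 = 0.9667 m; rectangular part P₂ = K_a q H = 21.47 at H/2 = 1.450 m.
ȳ = (P₁·0.9667 + P₂·1.450)/(P₁+P₂) = 1.215 m.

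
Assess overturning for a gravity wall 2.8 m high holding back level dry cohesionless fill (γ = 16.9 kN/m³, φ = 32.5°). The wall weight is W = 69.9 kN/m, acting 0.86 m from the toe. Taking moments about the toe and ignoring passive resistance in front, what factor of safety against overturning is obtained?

K_a = tan²(45° − 32.5°/2) = 0.3010.
P_a = ½K_aγH² = 0.5×0.3010×16.9×2.8² = 19.94 kN/m, acting at H/3 = 0.9333 m above the base.
Overturning moment M_o = P_a × H/3 = 19.94 × 0.9333 = 18.61.
Resisting moment M_r = W × 0.86 = 69.9 × 0.86 = 60.11.
FS_overturning = M_r/M_o = 60.11/18.61 = 3.230.

3.23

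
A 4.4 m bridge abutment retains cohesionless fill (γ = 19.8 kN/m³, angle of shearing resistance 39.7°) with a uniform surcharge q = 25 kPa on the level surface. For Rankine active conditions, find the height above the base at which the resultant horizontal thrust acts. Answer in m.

1.73 m

K_a = 0.2204.
Triangular part P₁ = ½K_aγH² = 42.25 at H/3 = 1.467 m; rectangular part P₂ = K_a q H = 24.25 at H/2 = 2.200 m.
ȳ = (P₁·1.467 + P₂·2.200)/(P₁+P₂) = 1.734 m.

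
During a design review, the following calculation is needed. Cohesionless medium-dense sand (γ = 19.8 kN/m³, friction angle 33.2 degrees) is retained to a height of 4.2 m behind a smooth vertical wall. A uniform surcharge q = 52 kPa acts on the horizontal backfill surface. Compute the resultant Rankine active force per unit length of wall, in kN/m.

115 kN/m

K_a = tan²(45° − φ/2) = 0.2924.
Soil triangle: ½ K_a γ H² = 0.5×0.2924×19.8×4.2² = 51.06 kN/m.
Surcharge rectangle: K_a q H = 0.2924×52×4.2 = 63.85 kN/m.
Total = 51.06 + 63.85 = 114.9 kN/m.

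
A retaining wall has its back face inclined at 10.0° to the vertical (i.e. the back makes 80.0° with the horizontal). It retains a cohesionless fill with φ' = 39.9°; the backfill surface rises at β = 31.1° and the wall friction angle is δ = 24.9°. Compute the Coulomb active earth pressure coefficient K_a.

K_a = sin²(α+φ) / [sin²α · sin(α−δ) · (1 + √{sin(φ+δ)sin(φ−β) / (sin(α−δ)sin(α+β))})²].
With α = 80.0°, φ = 39.9°, δ = 24.9°, β = 31.1°: K_a = 0.4651.

0.465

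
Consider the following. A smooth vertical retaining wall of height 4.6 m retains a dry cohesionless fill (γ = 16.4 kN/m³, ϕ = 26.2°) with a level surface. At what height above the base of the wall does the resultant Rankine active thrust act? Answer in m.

K_a = 0.3874.
The pressure distribution is triangular, so the resultant acts at H/3 above the base = 4.6/3 = 1.533 m.

1.53 m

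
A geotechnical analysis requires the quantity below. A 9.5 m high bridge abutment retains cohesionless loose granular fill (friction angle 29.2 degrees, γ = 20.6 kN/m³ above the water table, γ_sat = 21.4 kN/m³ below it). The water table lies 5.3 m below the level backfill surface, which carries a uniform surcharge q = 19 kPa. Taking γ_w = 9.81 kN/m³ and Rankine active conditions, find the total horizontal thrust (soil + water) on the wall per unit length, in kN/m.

441 kN/m

K_a = tan²(45° − φ/2) = 0.3442.
γ' = 21.4 − 9.81 = 11.59 kN/m³. h₂ = H − d_w = 4.2 m.
σ'_h: at surface K_a·q = 6.540; at WT K_a(q+γd_w) = 44.12; at base K_a(q+γd_w+γ'h₂) = 60.88 kPa.
P₁ = ½(6.540+44.12)×5.3 = 134.3; P₂ = ½(44.12+60.88)×4.2 = 220.5; P_w = ½γ_w h₂² = 86.52.
Total = 134.3+220.5+86.52 = 441.3 kN/m.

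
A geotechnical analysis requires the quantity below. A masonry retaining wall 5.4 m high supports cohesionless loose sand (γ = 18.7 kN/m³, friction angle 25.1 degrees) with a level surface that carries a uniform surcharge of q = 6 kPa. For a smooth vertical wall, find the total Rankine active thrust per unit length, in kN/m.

K_a = tan²(45° − φ/2) = 0.4043.
Soil triangle: ½ K_a γ H² = 0.5×0.4043×18.7×5.4² = 110.2 kN/m.
Surcharge rectangle: K_a q H = 0.4043×6×5.4 = 13.10 kN/m.
Total = 110.2 + 13.10 = 123.3 kN/m.

123 kN/m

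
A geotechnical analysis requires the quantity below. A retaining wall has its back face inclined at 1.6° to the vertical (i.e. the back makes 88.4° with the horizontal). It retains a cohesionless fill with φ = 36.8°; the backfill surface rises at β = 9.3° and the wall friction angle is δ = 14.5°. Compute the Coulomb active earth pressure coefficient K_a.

0.267

K_a = sin²(α+φ) / [sin²α · sin(α−δ) · (1 + √{sin(φ+δ)sin(φ−β) / (sin(α−δ)sin(α+β))})²].
With α = 88.4°, φ = 36.8°, δ = 14.5°, β = 9.3°: K_a = 0.2666.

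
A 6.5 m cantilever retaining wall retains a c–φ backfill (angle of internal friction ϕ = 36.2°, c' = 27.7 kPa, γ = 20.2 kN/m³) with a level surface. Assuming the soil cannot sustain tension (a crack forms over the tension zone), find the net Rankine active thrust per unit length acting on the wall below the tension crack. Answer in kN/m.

3.11 kN/m

K_a = 0.2574; √K_a = 0.5073.
Tension-crack depth z_c = 2c/(γ√K_a) = 2×27.7/(20.2×0.5073) = 5.406 m.
σ_a at base = K_a γ H − 2c√K_a = 0.2574×20.2×6.5 − 2×27.7×0.5073 = 5.688 kPa.
P_a = ½ × 5.688 × (H − z_c) = 0.5×5.688×1.094 = 3.112 kN/m.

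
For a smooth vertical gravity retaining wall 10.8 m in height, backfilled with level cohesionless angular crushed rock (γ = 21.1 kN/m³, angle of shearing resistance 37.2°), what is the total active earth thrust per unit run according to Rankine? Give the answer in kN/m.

303 kN/m

K_a = tan²(45° − φ/2) = 0.2464.
P_a = ½ K_a γ H² = 0.5 × 0.2464 × 21.1 × 10.8² = 303.2 kN/m.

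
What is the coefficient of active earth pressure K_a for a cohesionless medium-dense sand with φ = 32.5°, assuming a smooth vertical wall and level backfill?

K_a = (1 − sin φ)/(1 + sin φ) = (1 − sin 32.5°)/(1 + sin 32.5°) = 0.3010.

0.301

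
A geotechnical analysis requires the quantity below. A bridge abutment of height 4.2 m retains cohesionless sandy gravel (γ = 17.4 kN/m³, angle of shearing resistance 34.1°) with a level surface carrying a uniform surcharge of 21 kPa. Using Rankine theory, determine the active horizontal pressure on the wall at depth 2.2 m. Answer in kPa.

K_a = (1 − sin φ)/(1 + sin φ) = 0.2815.
σ_v = γz + q = 17.4 × 2.2 + 21 = 59.28 kPa.
σ_h = K_a σ_v = 0.2815 × 59.28 = 16.69 kPa.

16.7 kPa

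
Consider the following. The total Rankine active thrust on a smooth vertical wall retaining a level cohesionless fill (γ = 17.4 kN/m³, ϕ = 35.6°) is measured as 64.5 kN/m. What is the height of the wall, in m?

5.30 m

K_a = 0.2641. P_a = ½ K_a γ H² ⇒ H = √(2P_a/(K_a γ)).
H = √(2×64.5/(0.2641×17.4)) = 5.298 m.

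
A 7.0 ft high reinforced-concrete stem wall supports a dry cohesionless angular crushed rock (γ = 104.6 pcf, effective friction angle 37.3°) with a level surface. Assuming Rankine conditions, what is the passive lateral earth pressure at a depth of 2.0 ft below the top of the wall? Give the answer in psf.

K_p = (1 + sin φ)/(1 − sin φ) = 4.076.
σ_h = K_p γ z = 4.076 × 104.6 × 2.0 = 852.7 psf.

853 psf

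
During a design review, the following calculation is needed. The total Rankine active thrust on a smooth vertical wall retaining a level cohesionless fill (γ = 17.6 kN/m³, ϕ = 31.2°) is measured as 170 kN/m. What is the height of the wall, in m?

7.80 m

K_a = 0.3175. P_a = ½ K_a γ H² ⇒ H = √(2P_a/(K_a γ)).
H = √(2×170/(0.3175×17.6)) = 7.800 m.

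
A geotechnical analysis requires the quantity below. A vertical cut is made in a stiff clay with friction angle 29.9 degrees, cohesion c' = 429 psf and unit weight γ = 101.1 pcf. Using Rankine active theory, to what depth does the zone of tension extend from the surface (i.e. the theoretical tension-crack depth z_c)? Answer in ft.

K_a = tan²(45° − 29.9°/2) = 0.3347; √K_a = 0.5785.
The active pressure is zero where K_a γ z = 2c√K_a, so z_c = 2c/(γ√K_a) = 2×429/(101.1×0.5785) = 14.67 ft.

14.7 ft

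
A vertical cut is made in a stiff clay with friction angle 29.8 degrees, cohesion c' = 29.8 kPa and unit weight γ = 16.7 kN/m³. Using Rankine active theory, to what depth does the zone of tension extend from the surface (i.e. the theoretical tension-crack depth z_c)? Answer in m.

K_a = tan²(45° − 29.8°/2) = 0.3360; √K_a = 0.5797.
The active pressure is zero where K_a γ z = 2c√K_a, so z_c = 2c/(γ√K_a) = 2×29.8/(16.7×0.5797) = 6.157 m.

6.16 m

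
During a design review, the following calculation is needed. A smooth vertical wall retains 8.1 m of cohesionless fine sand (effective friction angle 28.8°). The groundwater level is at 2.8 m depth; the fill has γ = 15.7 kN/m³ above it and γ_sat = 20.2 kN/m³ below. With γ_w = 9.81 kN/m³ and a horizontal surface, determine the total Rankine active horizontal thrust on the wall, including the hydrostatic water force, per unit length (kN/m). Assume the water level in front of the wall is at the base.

K_a = tan²(45° − φ/2) = 0.3498.
γ' = 20.2 − 9.81 = 10.39 kN/m³. Depth below WT = 5.3 m.
σ'_h at WT = K_a γ d_w = 15.38 kPa; at base = 15.38 + K_a γ' × 5.3 = 34.63 kPa.
P₁ (0–2.8 m) = ½×15.38×2.8 = 21.53. P₂ (2.8–8.1 m) = ½(15.38+34.63)×5.3 = 132.5.
P_w = ½ γ_w h₂² = 0.5×9.81×5.3² = 137.8. Total = 21.53+132.5+137.8 = 291.8 kN/m.

292 kN/m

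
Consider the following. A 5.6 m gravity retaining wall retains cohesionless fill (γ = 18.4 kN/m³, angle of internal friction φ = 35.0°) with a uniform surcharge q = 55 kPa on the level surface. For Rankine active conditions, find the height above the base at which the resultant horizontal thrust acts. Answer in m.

K_a = 0.2710.
Triangular part P₁ = ½K_aγH² = 78.18 at H/3 = 1.867 m; rectangular part P₂ = K_a q H = 83.46 at H/2 = 2.800 m.
ȳ = (P₁·1.867 + P₂·2.800)/(P₁+P₂) = 2.349 m.

2.35 m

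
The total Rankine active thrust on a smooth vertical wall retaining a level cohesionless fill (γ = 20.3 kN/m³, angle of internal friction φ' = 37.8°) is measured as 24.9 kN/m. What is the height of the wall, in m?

K_a = 0.2400. P_a = ½ K_a γ H² ⇒ H = √(2P_a/(K_a γ)).
H = √(2×24.9/(0.2400×20.3)) = 3.197 m.

3.20 m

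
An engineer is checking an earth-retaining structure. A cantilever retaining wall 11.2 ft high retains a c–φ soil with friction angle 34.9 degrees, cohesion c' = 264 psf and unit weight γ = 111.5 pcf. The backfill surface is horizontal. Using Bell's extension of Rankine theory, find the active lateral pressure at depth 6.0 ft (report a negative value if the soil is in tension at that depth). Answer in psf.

K_a = (1 − sin φ)/(1 + sin φ) = 0.2721.
σ_a = K_a γ z − 2c√K_a = 0.2721×111.5×6.0 − 2×264×0.5217 = -93.38 psf.

-93.4 psf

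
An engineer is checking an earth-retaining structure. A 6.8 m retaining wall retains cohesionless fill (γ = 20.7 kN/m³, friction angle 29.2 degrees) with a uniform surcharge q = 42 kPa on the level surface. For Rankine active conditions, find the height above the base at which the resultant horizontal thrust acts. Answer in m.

2.69 m

K_a = 0.3442.
Triangular part P₁ = ½K_aγH² = 164.7 at H/3 = 2.267 m; rectangular part P₂ = K_a q H = 98.31 at H/2 = 3.400 m.
ȳ = (P₁·2.267 + P₂·3.400)/(P₁+P₂) = 2.690 m.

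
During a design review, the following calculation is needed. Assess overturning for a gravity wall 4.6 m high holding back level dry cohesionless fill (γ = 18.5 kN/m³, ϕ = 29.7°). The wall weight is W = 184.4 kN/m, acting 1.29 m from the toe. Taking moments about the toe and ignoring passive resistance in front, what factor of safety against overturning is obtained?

K_a = tan²(45° − 29.7°/2) = 0.3374.
P_a = ½K_aγH² = 0.5×0.3374×18.5×4.6² = 66.04 kN/m, acting at H/3 = 1.533 m above the base.
Overturning moment M_o = P_a × H/3 = 66.04 × 1.533 = 101.3.
Resisting moment M_r = W × 1.29 = 184.4 × 1.29 = 237.9.
FS_overturning = M_r/M_o = 237.9/101.3 = 2.349.

2.35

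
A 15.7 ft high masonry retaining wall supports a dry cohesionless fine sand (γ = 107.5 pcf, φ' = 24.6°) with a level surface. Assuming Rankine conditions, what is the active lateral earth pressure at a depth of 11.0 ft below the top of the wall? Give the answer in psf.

487 psf

K_a = (1 − sin φ)/(1 + sin φ) = 0.4121.
σ_h = K_a γ z = 0.4121 × 107.5 × 11.0 = 487.4 psf.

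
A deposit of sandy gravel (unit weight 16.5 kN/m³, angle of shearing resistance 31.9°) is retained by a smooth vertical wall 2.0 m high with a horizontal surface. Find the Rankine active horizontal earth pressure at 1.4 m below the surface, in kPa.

7.13 kPa

K_a = (1 − sin φ)/(1 + sin φ) = 0.3085.
σ_h = K_a γ z = 0.3085 × 16.5 × 1.4 = 7.127 kPa.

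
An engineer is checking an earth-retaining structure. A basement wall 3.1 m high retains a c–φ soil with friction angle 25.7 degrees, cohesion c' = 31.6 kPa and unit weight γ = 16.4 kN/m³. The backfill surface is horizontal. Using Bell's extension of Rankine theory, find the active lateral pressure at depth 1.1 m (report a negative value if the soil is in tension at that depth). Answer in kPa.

-32.6 kPa

K_a = (1 − sin φ)/(1 + sin φ) = 0.3950.
σ_a = K_a γ z − 2c√K_a = 0.3950×16.4×1.1 − 2×31.6×0.6285 = -32.60 kPa.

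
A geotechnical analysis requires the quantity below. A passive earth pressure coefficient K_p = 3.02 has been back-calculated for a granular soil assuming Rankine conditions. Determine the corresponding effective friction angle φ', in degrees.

K_p = (1+sin φ)/(1−sin φ) ⇒ sin φ = (K_p − 1)/(K_p + 1) = 0.5025.
φ = arcsin(0.5025) = 30.16°.

30.2°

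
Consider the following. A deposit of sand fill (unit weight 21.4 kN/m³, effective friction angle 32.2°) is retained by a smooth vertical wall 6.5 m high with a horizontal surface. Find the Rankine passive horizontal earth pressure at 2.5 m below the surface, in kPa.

176 kPa

K_p = (1 + sin φ)/(1 − sin φ) = 3.282.
σ_h = K_p γ z = 3.282 × 21.4 × 2.5 = 175.6 kPa.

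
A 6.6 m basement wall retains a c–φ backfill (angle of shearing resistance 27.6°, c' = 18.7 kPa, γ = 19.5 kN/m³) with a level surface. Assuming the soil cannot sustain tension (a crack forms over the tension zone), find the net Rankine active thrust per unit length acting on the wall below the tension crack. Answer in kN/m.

K_a = 0.3668; √K_a = 0.6056.
Tension-crack depth z_c = 2c/(γ√K_a) = 2×18.7/(19.5×0.6056) = 3.167 m.
σ_a at base = K_a γ H − 2c√K_a = 0.3668×19.5×6.6 − 2×18.7×0.6056 = 24.55 kPa.
P_a = ½ × 24.55 × (H − z_c) = 0.5×24.55×3.433 = 42.15 kN/m.

42.1 kN/m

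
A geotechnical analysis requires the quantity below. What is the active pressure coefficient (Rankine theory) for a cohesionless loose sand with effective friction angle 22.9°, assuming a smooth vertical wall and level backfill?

K_a = tan²(45° − φ/2) = tan²(33.55°) = 0.4398.

0.440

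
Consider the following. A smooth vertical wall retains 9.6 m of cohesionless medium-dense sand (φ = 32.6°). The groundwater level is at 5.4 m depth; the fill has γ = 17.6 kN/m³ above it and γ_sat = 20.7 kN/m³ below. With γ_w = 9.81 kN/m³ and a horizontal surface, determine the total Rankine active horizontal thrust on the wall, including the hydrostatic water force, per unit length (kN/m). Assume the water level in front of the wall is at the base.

K_a = tan²(45° − φ/2) = 0.2997.
γ' = 20.7 − 9.81 = 10.89 kN/m³. Depth below WT = 4.2 m.
σ'_h at WT = K_a γ d_w = 28.49 kPa; at base = 28.49 + K_a γ' × 4.2 = 42.20 kPa.
P₁ (0–5.4 m) = ½×28.49×5.4 = 76.92. P₂ (5.4–9.6 m) = ½(28.49+42.20)×4.2 = 148.4.
P_w = ½ γ_w h₂² = 0.5×9.81×4.2² = 86.52. Total = 76.92+148.4+86.52 = 311.9 kN/m.

312 kN/m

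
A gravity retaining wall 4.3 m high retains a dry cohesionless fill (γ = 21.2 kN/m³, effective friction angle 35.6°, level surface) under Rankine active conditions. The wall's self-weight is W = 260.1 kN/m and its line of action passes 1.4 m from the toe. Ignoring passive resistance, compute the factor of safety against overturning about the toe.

4.91

K_a = tan²(45° − 35.6°/2) = 0.2641.
P_a = ½K_aγH² = 0.5×0.2641×21.2×4.3² = 51.77 kN/m, acting at H/3 = 1.433 m above the base.
Overturning moment M_o = P_a × H/3 = 51.77 × 1.433 = 74.20.
Resisting moment M_r = W × 1.4 = 260.1 × 1.4 = 364.1.
FS_overturning = M_r/M_o = 364.1/74.20 = 4.908.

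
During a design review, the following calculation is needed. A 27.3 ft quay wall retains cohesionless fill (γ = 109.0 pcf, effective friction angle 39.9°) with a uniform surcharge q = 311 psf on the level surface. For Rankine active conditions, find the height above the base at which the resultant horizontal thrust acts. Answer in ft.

9.89 ft

K_a = 0.2184.
Triangular part P₁ = ½K_aγH² = 8872 at H/3 = 9.100 ft; rectangular part P₂ = K_a q H = 1855 at H/2 = 13.65 ft.
ȳ = (P₁·9.100 + P₂·13.65)/(P₁+P₂) = 9.887 ft.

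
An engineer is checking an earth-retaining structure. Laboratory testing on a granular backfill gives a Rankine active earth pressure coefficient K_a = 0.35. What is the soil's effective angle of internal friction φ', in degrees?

28.8°

K_a = tan²(45° − φ/2) ⇒ 45° − φ/2 = arctan(√0.35) = 30.61°.
φ = 2(45° − 30.61°) = 28.78°.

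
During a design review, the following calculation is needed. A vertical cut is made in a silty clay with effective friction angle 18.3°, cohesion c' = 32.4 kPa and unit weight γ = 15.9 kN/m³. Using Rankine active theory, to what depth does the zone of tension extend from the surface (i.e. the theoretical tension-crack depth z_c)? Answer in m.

K_a = tan²(45° − 18.3°/2) = 0.5221; √K_a = 0.7226.
The active pressure is zero where K_a γ z = 2c√K_a, so z_c = 2c/(γ√K_a) = 2×32.4/(15.9×0.7226) = 5.640 m.

5.64 m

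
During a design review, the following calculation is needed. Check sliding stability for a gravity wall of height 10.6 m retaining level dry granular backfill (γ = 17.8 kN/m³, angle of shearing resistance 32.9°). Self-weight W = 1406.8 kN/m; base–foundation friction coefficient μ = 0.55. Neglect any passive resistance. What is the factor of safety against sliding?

K_a = tan²(45° − 32.9°/2) = 0.2960.
P_a = ½K_aγH² = 0.5×0.2960×17.8×10.6² = 296.0 kN/m, acting at H/3 = 3.533 m above the base.
FS_sliding = μW / P_a = 0.55×1406.8 / 296.0 = 2.614.

2.61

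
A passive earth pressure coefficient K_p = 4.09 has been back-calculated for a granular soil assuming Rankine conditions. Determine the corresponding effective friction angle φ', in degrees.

K_p = (1+sin φ)/(1−sin φ) ⇒ sin φ = (K_p − 1)/(K_p + 1) = 0.6071.
φ = arcsin(0.6071) = 37.38°.

37.4°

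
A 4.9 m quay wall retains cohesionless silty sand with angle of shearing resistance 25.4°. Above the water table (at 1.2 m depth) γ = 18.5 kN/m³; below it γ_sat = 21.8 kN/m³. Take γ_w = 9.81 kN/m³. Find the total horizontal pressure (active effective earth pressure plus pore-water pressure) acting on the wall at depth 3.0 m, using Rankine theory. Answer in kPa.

K_a = (1 − sin φ)/(1 + sin φ) = 0.3996.
γ' = 21.8 − 9.81 = 11.99 kN/m³.
Effective vertical stress at 3.0 m: σ'_v = 18.5×1.2 + 11.99×1.80 = 43.78 kPa.
σ'_h = K_a σ'_v = 0.3996 × 43.78 = 17.50 kPa; u = γ_w × 1.80 = 17.66 kPa.
Total σ_h = 17.50 + 17.66 = 35.16 kPa.

35.2 kPa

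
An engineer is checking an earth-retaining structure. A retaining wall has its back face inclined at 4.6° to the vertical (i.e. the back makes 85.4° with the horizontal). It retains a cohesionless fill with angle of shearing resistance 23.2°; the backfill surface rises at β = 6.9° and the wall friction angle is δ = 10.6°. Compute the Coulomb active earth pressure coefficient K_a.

0.476

K_a = sin²(α+φ) / [sin²α · sin(α−δ) · (1 + √{sin(φ+δ)sin(φ−β) / (sin(α−δ)sin(α+β))})²].
With α = 85.4°, φ = 23.2°, δ = 10.6°, β = 6.9°: K_a = 0.4764.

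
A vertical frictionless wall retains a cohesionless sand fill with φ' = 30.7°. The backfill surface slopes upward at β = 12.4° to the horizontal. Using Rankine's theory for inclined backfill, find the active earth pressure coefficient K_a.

K_a = cos β · (cos β − √(cos²β − cos²φ)) / (cos β + √(cos²β − cos²φ)).
cos β = 0.9767, cos φ = 0.8599, √(cos²β − cos²φ) = 0.4632.
K_a = 0.9767 × (0.9767 − 0.4632)/(0.9767 + 0.4632) = 0.3483.

0.348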